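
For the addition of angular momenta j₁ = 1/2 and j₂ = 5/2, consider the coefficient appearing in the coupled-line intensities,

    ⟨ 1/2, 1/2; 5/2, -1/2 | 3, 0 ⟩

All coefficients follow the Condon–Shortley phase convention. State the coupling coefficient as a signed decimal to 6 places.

+0.707107

triangle: 0!·1!·5!/7! = 120/5040
(j±m)!: 1!·0!·2!·3!·3!·3! = 432
prefactor² = (2J+1)·Δ·N² = 72
  k=0: +1/(0!·0!·0!·2!·1!·3!) = 1/12
Σ = 1/12  ⇒  CG² = 72·(1/12)² = 1/2
CG = +√(1/2) = +0.707107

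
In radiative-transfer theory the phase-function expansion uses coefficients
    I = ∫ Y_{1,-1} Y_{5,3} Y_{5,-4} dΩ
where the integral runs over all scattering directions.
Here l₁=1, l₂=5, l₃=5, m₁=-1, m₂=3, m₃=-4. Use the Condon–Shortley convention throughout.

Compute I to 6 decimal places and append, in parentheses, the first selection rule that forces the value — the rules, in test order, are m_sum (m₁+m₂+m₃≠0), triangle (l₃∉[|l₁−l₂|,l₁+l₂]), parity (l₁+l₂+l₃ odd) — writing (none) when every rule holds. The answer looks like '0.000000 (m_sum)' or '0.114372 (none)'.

-1 + 3 − 4 = -2 ≠ 0: azimuthal integral kills it; I = 0

0.000000 (m_sum)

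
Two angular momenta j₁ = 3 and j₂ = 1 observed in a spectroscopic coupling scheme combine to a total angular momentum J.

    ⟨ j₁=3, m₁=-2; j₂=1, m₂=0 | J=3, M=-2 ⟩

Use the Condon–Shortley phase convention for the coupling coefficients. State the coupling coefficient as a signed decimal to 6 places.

-0.577350

√[7·1!5!1!/8! · 1!5!1!1!1!5!] = √(300)
  +(−1)^0/∏(0,1,5,1,0,0)! = 1/120  (running 1/120)
  +(−1)^1/∏(1,0,4,0,1,1)! = -1/24  (running -1/30)
⟨..|..⟩ = √(300)·(-1/30) = -0.577350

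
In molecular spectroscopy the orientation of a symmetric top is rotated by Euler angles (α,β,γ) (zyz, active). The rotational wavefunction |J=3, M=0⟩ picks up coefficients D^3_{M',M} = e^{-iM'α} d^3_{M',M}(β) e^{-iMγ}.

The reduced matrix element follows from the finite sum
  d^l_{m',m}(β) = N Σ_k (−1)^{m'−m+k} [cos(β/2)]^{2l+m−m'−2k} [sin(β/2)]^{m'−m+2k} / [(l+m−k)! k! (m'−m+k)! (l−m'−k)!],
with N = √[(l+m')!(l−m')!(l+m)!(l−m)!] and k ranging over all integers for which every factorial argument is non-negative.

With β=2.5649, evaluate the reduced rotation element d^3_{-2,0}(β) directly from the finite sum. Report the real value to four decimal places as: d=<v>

d=-0.3413

d^3_{-2,0}(β=2.5649) via the finite sum:
c=cos(2.564900/2)=0.284367, s=sin(2.564900/2)=0.958715; N=√[1·120·6·6]=65.726707
k∈{2,3} keeps every argument non-negative
  k=2: (−1)^0·65.7267/(12)·0.2844^4·0.9587^2 = +0.032920
  k=3: (−1)^1·65.7267/(12)·0.2844^2·0.9587^4 = -0.374178
d^3_{-2,0}(2.5649) = +0.032920 -0.374178 = -0.341258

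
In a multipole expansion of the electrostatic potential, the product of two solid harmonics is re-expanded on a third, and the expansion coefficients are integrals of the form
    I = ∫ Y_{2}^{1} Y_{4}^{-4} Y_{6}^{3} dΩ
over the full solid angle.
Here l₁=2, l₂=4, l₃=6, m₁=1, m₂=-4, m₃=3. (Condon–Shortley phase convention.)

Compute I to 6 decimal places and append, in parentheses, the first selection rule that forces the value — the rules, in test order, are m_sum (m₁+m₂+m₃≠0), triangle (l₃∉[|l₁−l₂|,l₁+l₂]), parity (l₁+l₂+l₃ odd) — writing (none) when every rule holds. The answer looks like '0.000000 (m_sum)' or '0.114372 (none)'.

-0.047713 (none)

Rules hold: Σm=0, L=12 even, 2≤6≤6.
N = 5·9·13 = 585
Δ = 0!·4!·8!/13! = 1/6435
Racah Σ t=0..0: t=0:+1/2304 = 1/2304
⇒ 3j(2 4 6; 0 0 0)² = 5/143, sgn +1
Racah Σ t=0..0: t=0:+1/241920 = 1/241920
⇒ 3j(2 4 6; 1 -4 3)² = 1/715, sgn -1
4πI² = N·(3j₀)²·(3jₘ)² = 45/1573
I = -1·√(0.0286078/4π) = -0.04771303
No selection rule forces the value: the integral is nonzero (none).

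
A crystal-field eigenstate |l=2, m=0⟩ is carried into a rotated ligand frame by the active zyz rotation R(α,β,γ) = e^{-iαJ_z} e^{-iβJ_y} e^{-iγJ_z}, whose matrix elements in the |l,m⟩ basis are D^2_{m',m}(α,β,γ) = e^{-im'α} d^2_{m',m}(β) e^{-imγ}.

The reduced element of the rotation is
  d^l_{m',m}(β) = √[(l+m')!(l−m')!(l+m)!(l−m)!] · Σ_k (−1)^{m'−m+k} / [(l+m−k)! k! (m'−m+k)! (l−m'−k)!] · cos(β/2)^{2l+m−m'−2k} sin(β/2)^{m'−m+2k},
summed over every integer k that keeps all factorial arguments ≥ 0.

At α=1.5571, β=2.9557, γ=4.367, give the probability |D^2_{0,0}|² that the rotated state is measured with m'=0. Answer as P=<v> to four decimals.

D^2_{0,0}(1.5571,2.9557,4.3670) = e^{-i·0·1.5571}·d^2_{0,0}(2.9557)·e^{-i·0·4.3670}. Compute d first:
c=cos(2.955700/2)=0.092813, s=sin(2.955700/2)=0.995684; N=√[2·2·2·2]=4.000000
k∈{0,1,2} keeps every argument non-negative
  k=0: (−1)^0·4.0000/(4)·0.0928^4·0.9957^0 = +0.000074
  k=1: (−1)^1·4.0000/(1)·0.0928^2·0.9957^2 = -0.034160
  k=2: (−1)^2·4.0000/(4)·0.0928^0·0.9957^4 = +0.982846
d^2_{0,0}(2.9557) = +0.000074 -0.034160 +0.982846 = +0.948760
|D^2_{0,0}|² = |d^2_{0,0}(β)|² = (+0.948760)² = 0.900146 (the z-rotation phases have unit modulus)

P=0.9001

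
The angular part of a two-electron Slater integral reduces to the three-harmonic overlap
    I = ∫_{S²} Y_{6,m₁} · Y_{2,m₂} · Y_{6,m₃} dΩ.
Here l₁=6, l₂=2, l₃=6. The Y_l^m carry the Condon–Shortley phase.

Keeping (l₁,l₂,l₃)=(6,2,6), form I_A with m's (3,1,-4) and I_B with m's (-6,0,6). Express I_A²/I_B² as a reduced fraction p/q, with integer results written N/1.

Same 6,2,6: normalisation and zero-m 3j drop out of the ratio.
A: Δ: 2! 10! 2! / 15! → 1/90090; sum: t=1:−1/161280 t=2:+1/725760 = -1/207360; 3j²(6 2 6; 3 1 -4) = Δ·Π!·Σ² = 7/286  (sign -1)
B: Δ: 2! 10! 2! / 15! → 1/90090; sum: t=2:+1/14515200 = 1/14515200; 3j²(6 2 6; -6 0 6) = Δ·Π!·Σ² = 22/455  (sign +1)
I_A²/I_B² = (7/286)/(22/455) = 245/484

245/484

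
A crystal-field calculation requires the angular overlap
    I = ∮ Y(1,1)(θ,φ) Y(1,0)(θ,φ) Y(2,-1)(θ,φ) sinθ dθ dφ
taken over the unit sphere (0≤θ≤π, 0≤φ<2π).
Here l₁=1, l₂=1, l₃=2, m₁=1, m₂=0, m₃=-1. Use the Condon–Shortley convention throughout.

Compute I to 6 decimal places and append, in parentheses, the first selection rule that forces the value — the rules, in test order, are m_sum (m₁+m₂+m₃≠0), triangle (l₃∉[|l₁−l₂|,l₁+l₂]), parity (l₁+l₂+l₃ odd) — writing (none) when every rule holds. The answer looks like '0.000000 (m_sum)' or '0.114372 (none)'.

-0.218510 (none)

m-sum 0 ✓  L=4 even ✓  0≤2≤2 ✓
Π(2lᵢ+1) = 3×3×5 = 45
triangle coeff Δ(1,1,2) = 1/30
Σ_t [0,0]: t=0:+1/1 = 1/1
(3j)²=2/15 [(1 1 2; 0 0 0)], sign=+1
Σ_t [0,0]: t=0:+1/2 = 1/2
(3j)²=1/10 [(1 1 2; 1 0 -1)], sign=-1
⇒ 4πI² = 3/5
I = (-1)√(3/5/(4π)) = -0.21850969
No selection rule forces the value: the integral is nonzero (none).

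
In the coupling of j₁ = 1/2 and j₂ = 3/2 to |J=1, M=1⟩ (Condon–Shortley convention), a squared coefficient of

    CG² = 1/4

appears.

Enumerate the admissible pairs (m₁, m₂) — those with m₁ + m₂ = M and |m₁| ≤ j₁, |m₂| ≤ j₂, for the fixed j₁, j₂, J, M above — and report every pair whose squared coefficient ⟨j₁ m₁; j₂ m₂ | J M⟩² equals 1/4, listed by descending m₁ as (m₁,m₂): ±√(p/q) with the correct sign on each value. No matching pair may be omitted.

Admissible pairs with m₁+m₂ = M = 1: (-1/2,3/2), (1/2,1/2)
  (m₁,m₂)=(1/2,1/2): CG² = 1/4, CG = +√(1/4)   ← matches the target
  (m₁,m₂)=(-1/2,3/2): CG² = 3/4, CG = −√(3/4)
Pairs with CG² = 1/4: (1/2,1/2): +√(1/4)

(1/2,1/2): +√(1/4)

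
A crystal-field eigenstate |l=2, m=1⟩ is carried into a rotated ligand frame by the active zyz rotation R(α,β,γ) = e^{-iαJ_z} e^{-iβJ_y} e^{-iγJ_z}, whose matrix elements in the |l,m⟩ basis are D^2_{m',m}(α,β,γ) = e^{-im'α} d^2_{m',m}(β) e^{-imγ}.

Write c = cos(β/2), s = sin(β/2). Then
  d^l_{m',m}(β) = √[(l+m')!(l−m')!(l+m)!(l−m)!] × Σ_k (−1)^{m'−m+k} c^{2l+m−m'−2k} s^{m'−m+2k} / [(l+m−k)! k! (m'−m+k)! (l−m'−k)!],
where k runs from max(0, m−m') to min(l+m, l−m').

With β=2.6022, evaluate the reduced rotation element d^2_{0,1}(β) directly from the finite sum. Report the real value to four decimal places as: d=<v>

d^2_{0,1}(β=2.6022) via the finite sum:
With c≡cos(β/2)=0.266439 and s≡sin(β/2)=0.963852, N=[2·2·6·1]^{1/2}=4.898979
k: max(0,(1)−(0))=1 … min(2+(1),2−(0))=2
  k=1: (−1)^0·4.8990/(2)·0.2664^3·0.9639^1 = +0.044656
  k=2: (−1)^1·4.8990/(2)·0.2664^1·0.9639^3 = -0.584391
d^2_{0,1}(2.6022) = +0.044656 -0.584391 = -0.539736

d=-0.5397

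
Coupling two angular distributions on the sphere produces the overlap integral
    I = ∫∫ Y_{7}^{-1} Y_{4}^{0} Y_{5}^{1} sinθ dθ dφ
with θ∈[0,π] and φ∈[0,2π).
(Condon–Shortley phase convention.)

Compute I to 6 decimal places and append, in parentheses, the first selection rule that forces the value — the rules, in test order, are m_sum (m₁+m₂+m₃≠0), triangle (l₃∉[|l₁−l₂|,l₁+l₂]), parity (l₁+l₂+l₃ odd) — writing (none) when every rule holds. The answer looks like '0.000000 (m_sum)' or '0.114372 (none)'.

Checks pass: Σm=0; 16 even; l₃=5∈[3,11].
(2·7+1)(2·4+1)(2·5+1) = 1485
Δ: 6! 8! 2! / 17! → 1/6126120
sum: t=2:+1/69120 t=3:−1/20736 t=4:+1/69120 = -1/51840
3j²(7 4 5; 0 0 0) = Δ·Π!·Σ² = 280/21879  (sign +1)
sum: t=2:+1/138240 t=3:−1/25920 t=4:+1/55296 = -11/829440
3j²(7 4 5; -1 0 1) = Δ·Π!·Σ² = 11/1326  (sign -1)
combine: 4πI² = 1485·280/21879·11/1326 = 7700/48841
take √, sign -1: I = -0.11200777
No selection rule forces the value: the integral is nonzero (none).

-0.112008 (none)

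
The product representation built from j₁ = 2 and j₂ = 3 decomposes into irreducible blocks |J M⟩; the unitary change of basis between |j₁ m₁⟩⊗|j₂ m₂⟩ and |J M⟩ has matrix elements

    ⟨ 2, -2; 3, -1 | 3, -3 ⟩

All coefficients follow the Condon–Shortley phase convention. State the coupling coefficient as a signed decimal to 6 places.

triangle: 2!×2!×4!/9! = 96/362880
(j±m)!: 0!×4!×2!×4!×0!×6! = 829440
prefactor² = (2J+1)×Δ×N² = 1536
  k=2: +1/(2!×0!×2!×0!×0!×4!) = 1/96
Σ = 1/96  ⇒  CG² = 1536×(1/96)² = 1/6
CG = +√(1/6) = +0.408248

+√(1/6) ≈ +0.408248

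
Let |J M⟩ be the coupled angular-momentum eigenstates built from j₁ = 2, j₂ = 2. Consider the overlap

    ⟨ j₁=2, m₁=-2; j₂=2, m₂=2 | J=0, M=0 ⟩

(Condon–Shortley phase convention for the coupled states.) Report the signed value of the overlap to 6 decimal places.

√[1·4!0!0!/5! · 0!4!4!0!0!0!] = √(576/5)
  +(−1)^4/∏(4,0,0,0,0,0)! = 1/24  (running 1/24)
⟨..|..⟩ = √(576/5)·(1/24) = +0.447214

+0.447214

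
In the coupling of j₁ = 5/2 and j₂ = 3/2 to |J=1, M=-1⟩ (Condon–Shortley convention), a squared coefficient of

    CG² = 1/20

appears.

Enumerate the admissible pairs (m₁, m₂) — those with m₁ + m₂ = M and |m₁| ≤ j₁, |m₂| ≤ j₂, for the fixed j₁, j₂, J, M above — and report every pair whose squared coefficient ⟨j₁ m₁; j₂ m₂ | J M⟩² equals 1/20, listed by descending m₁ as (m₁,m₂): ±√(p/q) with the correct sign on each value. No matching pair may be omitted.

(1/2,-3/2): +√(1/20)

Admissible pairs with m₁+m₂ = M = -1: (-5/2,3/2), (-3/2,1/2), (-1/2,-1/2), (1/2,-3/2)
  (m₁,m₂)=(1/2,-3/2): CG² = 1/20, CG = +√(1/20)   ← matches the target
  (m₁,m₂)=(-1/2,-1/2): CG² = 3/20, CG = −√(3/20)
  (m₁,m₂)=(-3/2,1/2): CG² = 3/10, CG = +√(3/10)
  (m₁,m₂)=(-5/2,3/2): CG² = 1/2, CG = −√(1/2)
Pairs with CG² = 1/20: (1/2,-3/2): +√(1/20)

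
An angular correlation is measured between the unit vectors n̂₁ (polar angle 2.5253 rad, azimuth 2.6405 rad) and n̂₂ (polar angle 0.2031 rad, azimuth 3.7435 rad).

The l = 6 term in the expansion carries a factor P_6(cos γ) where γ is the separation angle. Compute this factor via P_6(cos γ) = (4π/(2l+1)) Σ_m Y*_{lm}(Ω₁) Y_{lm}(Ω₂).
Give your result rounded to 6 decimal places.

Addition theorem: P_6(cos γ) = (4π/13) Σ_m Y*_{lm}(Ω₁) Y_{lm}(Ω₂), m = −6…6:
  term(m=-6) = +0.000001-0.000000i   from Y*(Ω₁)=-0.017852-0.002425i, Y(Ω₂)=-0.000029+0.000015i
  term(m=-5) = -0.000035-0.000034i   from Y*(Ω₁)=-0.070873-0.052343i, Y(Ω₂)=+0.000542+0.000072i
  term(m=-4) = -0.000420+0.001357i   from Y*(Ω₁)=-0.105823-0.228581i, Y(Ω₂)=-0.004189-0.003779i
  term(m=-3) = +0.017310-0.002925i   from Y*(Ω₁)=+0.029952-0.442941i, Y(Ω₂)=+0.009204+0.038457i
  term(m=-2) = -0.043997-0.059688i   from Y*(Ω₁)=+0.213673-0.334381i, Y(Ω₂)=+0.067046-0.174421i
  term(m=-1) = +0.016169-0.032006i   from Y*(Ω₁)=-0.058636+0.032116i, Y(Ω₂)=-0.442096+0.303694i
  term(m=+0) = -0.258736-0.000000i   from Y*(Ω₁)=-0.416385-0.000000i, Y(Ω₂)=+0.621388+0.000000i
  term(m=+1) = +0.016169+0.032006i   from Y*(Ω₁)=+0.058636+0.032116i, Y(Ω₂)=+0.442096+0.303694i
  term(m=+2) = -0.043997+0.059688i   from Y*(Ω₁)=+0.213673+0.334381i, Y(Ω₂)=+0.067046+0.174421i
  term(m=+3) = +0.017310+0.002925i   from Y*(Ω₁)=-0.029952-0.442941i, Y(Ω₂)=-0.009204+0.038457i
  term(m=+4) = -0.000420-0.001357i   from Y*(Ω₁)=-0.105823+0.228581i, Y(Ω₂)=-0.004189+0.003779i
  term(m=+5) = -0.000035+0.000034i   from Y*(Ω₁)=+0.070873-0.052343i, Y(Ω₂)=-0.000542+0.000072i
  term(m=+6) = +0.000001+0.000000i   from Y*(Ω₁)=-0.017852+0.002425i, Y(Ω₂)=-0.000029-0.000015i
Total Σ_m = -0.280682-0.000000i. Multiply by 0.966644: -0.271319-0.000000i. P_6(cos γ) = -0.271319

-0.271319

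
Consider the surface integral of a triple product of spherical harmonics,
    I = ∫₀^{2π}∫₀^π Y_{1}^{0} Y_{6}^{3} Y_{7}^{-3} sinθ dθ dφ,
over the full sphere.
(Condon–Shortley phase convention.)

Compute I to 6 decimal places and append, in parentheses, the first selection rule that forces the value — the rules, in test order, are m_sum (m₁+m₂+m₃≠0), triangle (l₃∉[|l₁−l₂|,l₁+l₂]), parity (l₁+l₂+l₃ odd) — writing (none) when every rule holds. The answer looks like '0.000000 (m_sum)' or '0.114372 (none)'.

-0.221293 (none)

Rules hold: Σm=0, L=14 even, 5≤7≤7.
N = 3·13·15 = 585
Δ = 0!·2!·12!/15! = 1/1365
Racah Σ t=0..0: t=0:+1/518400 = 1/518400
⇒ 3j(1 6 7; 0 0 0)² = 7/195, sgn -1
Racah Σ t=0..0: t=0:+1/2177280 = 1/2177280
⇒ 3j(1 6 7; 0 3 -3)² = 8/273, sgn +1
4πI² = N·(3j₀)²·(3jₘ)² = 8/13
I = -1·√(0.615385/4π) = -0.22129336
No selection rule forces the value: the integral is nonzero (none).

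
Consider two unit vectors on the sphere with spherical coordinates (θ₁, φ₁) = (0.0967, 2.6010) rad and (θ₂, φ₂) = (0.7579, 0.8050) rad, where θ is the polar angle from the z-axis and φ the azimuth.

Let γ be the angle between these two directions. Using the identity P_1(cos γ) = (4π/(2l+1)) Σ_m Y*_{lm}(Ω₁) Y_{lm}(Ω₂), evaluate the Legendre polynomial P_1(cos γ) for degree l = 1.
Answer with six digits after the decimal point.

Expand P_1 via completeness: Σ_{m} conj(Y_{1,m}) at Ω₁ times Y_{1,m} at Ω₂ —
  [-1]  conj(Y_{1,-1})(Ω₁) = (-0.028601, 0.017167) ; Y_{1,-1}(Ω₂) = (0.164608, -0.171191) ; Δ = (-0.001769, 0.007722)
  [+0]  conj(Y_{1,0})(Ω₁) = (0.486320, -0.000000) ; Y_{1,0}(Ω₂) = (0.354863, 0.000000) ; Δ = (0.172577, 0.000000)
  [+1]  conj(Y_{1,1})(Ω₁) = (0.028601, 0.017167) ; Y_{1,1}(Ω₂) = (-0.164608, -0.171191) ; Δ = (-0.001769, -0.007722)
Accumulated sum (0.169039, 0.000000); after 4π/(2l+1) scaling, (0.708068, 0.000000) ⇒ P_1 = 0.708068

0.708068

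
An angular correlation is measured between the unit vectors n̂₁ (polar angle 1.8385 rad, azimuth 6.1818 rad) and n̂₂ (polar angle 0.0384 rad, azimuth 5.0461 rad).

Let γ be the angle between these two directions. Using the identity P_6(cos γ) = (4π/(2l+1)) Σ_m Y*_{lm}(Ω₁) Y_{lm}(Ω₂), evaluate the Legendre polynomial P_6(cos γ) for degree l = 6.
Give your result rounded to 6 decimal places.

Summing Y*_{l m}(θ₁,φ₁)·Y_{l m}(θ₂,φ₂) over m ∈ [−6, 6]; prefactor 4π/(2·6+1) = 0.966644:
  m=-6: (+0.318899-0.222084i) × (+0.000000+0.000000i) = +0.000000+0.000000i  (running Σ = +0.000000+0.000000i)
  m=-5: (-0.322806+0.179264i) × (+0.000000-0.000000i) = -0.000000+0.000000i  (running Σ = -0.000000+0.000000i)
  m=-4: (-0.065316+0.028043i) × (+0.000002-0.000008i) = +0.000000+0.000001i  (running Σ = +0.000000+0.000001i)
  m=-3: (+0.328856-0.103226i) × (-0.000248-0.000159i) = -0.000098-0.000027i  (running Σ = -0.000098-0.000026i)
  m=-2: (-0.029045+0.005972i) × (-0.006006+0.004733i) = +0.000146-0.000173i  (running Σ = +0.000048-0.000199i)
  m=-1: (-0.320192+0.032574i) × (+0.041140+0.118668i) = -0.017038-0.036657i  (running Σ = -0.016990-0.036856i)
  m=0: (+0.056181-0.000000i) × (+1.001419+0.000000i) = +0.056261+0.000000i  (running Σ = +0.039271-0.036856i)
  m=1: (+0.320192+0.032574i) × (-0.041140+0.118668i) = -0.017038+0.036657i  (running Σ = +0.022233-0.000199i)
  m=2: (-0.029045-0.005972i) × (-0.006006-0.004733i) = +0.000146+0.000173i  (running Σ = +0.022379-0.000026i)
  m=3: (-0.328856-0.103226i) × (+0.000248-0.000159i) = -0.000098+0.000027i  (running Σ = +0.022281+0.000001i)
  m=4: (-0.065316-0.028043i) × (+0.000002+0.000008i) = +0.000000-0.000001i  (running Σ = +0.022281+0.000000i)
  m=5: (+0.322806+0.179264i) × (-0.000000-0.000000i) = -0.000000-0.000000i  (running Σ = +0.022281+0.000000i)
  m=6: (+0.318899+0.222084i) × (+0.000000-0.000000i) = +0.000000-0.000000i  (running Σ = +0.022281-0.000000i)
Total Σ_m = +0.022281-0.000000i. Multiply by 0.966644: +0.021538-0.000000i. P_6(cos γ) = 0.021538

0.021538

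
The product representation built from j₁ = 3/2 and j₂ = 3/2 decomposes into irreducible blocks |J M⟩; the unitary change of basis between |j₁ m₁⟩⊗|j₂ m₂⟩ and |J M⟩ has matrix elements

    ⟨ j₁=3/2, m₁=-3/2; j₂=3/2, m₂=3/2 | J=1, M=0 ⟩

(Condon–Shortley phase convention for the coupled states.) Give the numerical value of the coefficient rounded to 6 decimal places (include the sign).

√[3·2!1!1!/5! · 0!3!3!0!1!1!] = √(9/5)
  +(−1)^2/∏(2,0,1,1,0,0)! = 1/2  (running 1/2)
⟨..|..⟩ = √(9/5)·(1/2) = +0.670820

+0.670820  (= +√(9/20))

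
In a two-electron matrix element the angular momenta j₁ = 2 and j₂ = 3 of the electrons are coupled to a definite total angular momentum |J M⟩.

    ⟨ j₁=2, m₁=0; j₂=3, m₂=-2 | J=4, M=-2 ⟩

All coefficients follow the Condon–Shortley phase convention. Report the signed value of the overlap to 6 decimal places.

triangle: 1!*3!*5!/10! = 720/3628800
(j±m)!: 2!*2!*1!*5!*2!*6! = 691200
prefactor² = (2J+1)*Δ*N² = 8640/7
  k=0: +1/(0!*1!*2!*1!*1!*4!) = 1/48
  k=1: −1/(1!*0!*1!*0!*2!*5!) = -1/240
Σ = 1/60  ⇒  CG² = 8640/7*(1/60)² = 12/35
CG = +√(12/35) = +0.585540

+√(12/35) = +0.585540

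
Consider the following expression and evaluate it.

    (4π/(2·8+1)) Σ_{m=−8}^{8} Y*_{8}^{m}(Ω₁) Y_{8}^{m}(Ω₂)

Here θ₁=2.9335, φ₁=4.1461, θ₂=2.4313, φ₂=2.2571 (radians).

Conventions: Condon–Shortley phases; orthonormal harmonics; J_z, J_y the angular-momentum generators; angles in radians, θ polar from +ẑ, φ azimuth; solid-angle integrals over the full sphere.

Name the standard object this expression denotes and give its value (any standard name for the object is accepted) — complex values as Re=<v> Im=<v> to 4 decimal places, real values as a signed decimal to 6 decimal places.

This sum is the spherical-harmonic addition theorem: it equals the Legendre polynomial P_l(cos γ) of the angle γ between the two directions.
Summing Y*_{l m}(θ₁,φ₁)·Y_{l m}(θ₂,φ₂) over m ∈ [−8, 8]; prefactor 4π/(2·8+1) = 0.739198:
  m=-8: Y*=(-0.000000, 0.000002)  Y=(0.011823, 0.011998)  product (-0.000000, 0.000000)
  m=-7: Y*=(0.000024, 0.000022)  Y=(0.078012, -0.007177)  product (0.000002, 0.000002)
  m=-6: Y*=(0.000378, -0.000099)  Y=(0.123529, -0.182684)  product (0.000029, -0.000081)
  m=-5: Y*=(0.001038, -0.003239)  Y=(-0.116806, -0.391531)  product (-0.001389, -0.000028)
  m=-4: Y*=(-0.014070, -0.016897)  Y=(-0.424904, -0.177835)  product (0.002973, 0.009682)
  m=-3: Y*=(-0.103528, 0.013332)  Y=(-0.152597, 0.081024)  product (0.014718, -0.010423)
  m=-2: Y*=(-0.146028, 0.311622)  Y=(0.057260, -0.285122)  product (0.080489, 0.059479)
  m=-1: Y*=(0.363674, 0.572043)  Y=(-0.208752, -0.254843)  product (0.069863, -0.212095)
  m=+0: Y*=(0.417355, -0.000000)  Y=(0.196464, 0.000000)  product (0.081995, 0.000000)
  m=+1: Y*=(-0.363674, 0.572043)  Y=(0.208752, -0.254843)  product (0.069863, 0.212095)
  m=+2: Y*=(-0.146028, -0.311622)  Y=(0.057260, 0.285122)  product (0.080489, -0.059479)
  m=+3: Y*=(0.103528, 0.013332)  Y=(0.152597, 0.081024)  product (0.014718, 0.010423)
  m=+4: Y*=(-0.014070, 0.016897)  Y=(-0.424904, 0.177835)  product (0.002973, -0.009682)
  m=+5: Y*=(-0.001038, -0.003239)  Y=(0.116806, -0.391531)  product (-0.001389, 0.000028)
  m=+6: Y*=(0.000378, 0.000099)  Y=(0.123529, 0.182684)  product (0.000029, 0.000081)
  m=+7: Y*=(-0.000024, 0.000022)  Y=(-0.078012, -0.007177)  product (0.000002, -0.000002)
  m=+8: Y*=(-0.000000, -0.000002)  Y=(0.011823, -0.011998)  product (-0.000000, -0.000000)
Accumulated sum (0.415365, 0.000000); after 4π/(2l+1) scaling, (0.307037, 0.000000) ⇒ P_8 = 0.307037

Legendre polynomial (addition theorem), +0.307037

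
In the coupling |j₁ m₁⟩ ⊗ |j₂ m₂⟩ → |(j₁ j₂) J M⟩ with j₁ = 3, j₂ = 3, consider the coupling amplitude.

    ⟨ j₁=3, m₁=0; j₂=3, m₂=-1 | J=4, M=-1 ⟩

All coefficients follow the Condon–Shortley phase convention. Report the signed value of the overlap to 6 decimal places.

−√(15/154) = -0.312094

√[9·2!4!4!/11! · 3!3!2!4!3!5!] = √(124416/385)
  +(−1)^0/∏(0,2,3,2,1,2)! = 1/48  (running 1/48)
  +(−1)^1/∏(1,1,2,1,2,3)! = -1/24  (running -1/48)
  +(−1)^2/∏(2,0,1,0,3,4)! = 1/288  (running -5/288)
⟨..|..⟩ = √(124416/385)·(-5/288) = -0.312094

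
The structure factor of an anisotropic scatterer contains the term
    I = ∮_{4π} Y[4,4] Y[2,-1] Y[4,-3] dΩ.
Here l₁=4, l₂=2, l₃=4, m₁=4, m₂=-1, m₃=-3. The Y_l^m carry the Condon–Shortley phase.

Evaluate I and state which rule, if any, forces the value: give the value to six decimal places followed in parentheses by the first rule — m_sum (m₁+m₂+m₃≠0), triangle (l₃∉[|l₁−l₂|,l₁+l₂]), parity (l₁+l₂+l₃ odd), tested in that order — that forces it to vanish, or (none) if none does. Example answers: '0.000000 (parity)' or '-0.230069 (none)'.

0.198645 (none)

m-sum 0 ✓  L=10 even ✓  2≤4≤6 ✓
Π(2lᵢ+1) = 9×5×9 = 405
triangle coeff Δ(4,2,4) = 1/13860
Σ_t [0,2]: t=0:+1/192 t=1:−1/36 t=2:+1/192 = -5/288
(3j)²=20/693 [(4 2 4; 0 0 0)], sign=-1
Σ_t [0,0]: t=0:+1/1440 = 1/1440
(3j)²=7/165 [(4 2 4; 4 -1 -3)], sign=-1
⇒ 4πI² = 60/121
I = (+1)√(60/121/(4π)) = 0.19864517
No selection rule forces the value: the integral is nonzero (none).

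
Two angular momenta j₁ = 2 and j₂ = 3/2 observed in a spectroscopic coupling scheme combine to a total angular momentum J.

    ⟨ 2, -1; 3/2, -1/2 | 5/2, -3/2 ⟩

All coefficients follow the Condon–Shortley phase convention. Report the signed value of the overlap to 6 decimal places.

-0.169031  (= −√(1/35))

j₁+j₂−J=1  J+j₁−j₂=3  J−j₁+j₂=2  j₁+j₂+J+1=7
(j₁±m₁, j₂±m₂, J±M) = (1,3,1,2,1,4)
P² = 144/35
sum k=0..1:
  [0] +1/6 = 1/6
  [1] −1/4 = -1/4
S = -1/12
C² = P²·S² = 1/35 ; C = -0.169031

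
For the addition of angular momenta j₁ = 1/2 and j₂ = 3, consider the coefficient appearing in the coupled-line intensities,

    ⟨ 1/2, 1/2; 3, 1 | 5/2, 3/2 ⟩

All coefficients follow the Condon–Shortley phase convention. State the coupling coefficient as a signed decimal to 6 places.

+√(2/7) = +0.534522

√[6·1!0!5!/7! · 1!0!4!2!4!1!] = √(1152/7)
  +(−1)^0/∏(0,1,0,4,0,1)! = 1/24  (running 1/24)
⟨..|..⟩ = √(1152/7)·(1/24) = +0.534522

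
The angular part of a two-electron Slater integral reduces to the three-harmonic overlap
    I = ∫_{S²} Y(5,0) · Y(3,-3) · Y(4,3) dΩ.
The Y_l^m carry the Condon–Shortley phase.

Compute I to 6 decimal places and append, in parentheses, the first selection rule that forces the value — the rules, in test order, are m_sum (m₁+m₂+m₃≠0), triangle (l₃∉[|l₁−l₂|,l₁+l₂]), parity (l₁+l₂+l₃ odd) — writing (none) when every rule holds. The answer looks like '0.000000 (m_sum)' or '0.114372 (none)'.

Checks pass: Σm=0; 12 even; l₃=4∈[2,8].
(2·5+1)(2·3+1)(2·4+1) = 693
Δ: 4! 6! 2! / 13! → 1/180180
sum: t=1:−1/576 t=2:+1/144 t=3:−1/576 = 1/288
3j²(5 3 4; 0 0 0) = Δ·Π!·Σ² = 20/1001  (sign +1)
sum: t=0:+1/5760 = 1/5760
3j²(5 3 4; 0 -3 3) = Δ·Π!·Σ² = 5/572  (sign -1)
combine: 4πI² = 693·20/1001·5/572 = 225/1859
take √, sign -1: I = -0.09814013
No selection rule forces the value: the integral is nonzero (none).

-0.098140 (none)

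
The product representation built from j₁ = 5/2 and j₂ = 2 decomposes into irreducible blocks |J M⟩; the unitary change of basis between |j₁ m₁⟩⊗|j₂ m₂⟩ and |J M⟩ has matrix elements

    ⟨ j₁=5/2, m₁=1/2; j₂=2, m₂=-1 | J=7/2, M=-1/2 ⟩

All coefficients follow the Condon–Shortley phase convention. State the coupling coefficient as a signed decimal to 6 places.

√[8·1!4!3!/9! · 3!2!1!3!3!4!] = √(1152/35)
  +(−1)^0/∏(0,1,2,1,2,2)! = 1/8  (running 1/8)
  +(−1)^1/∏(1,0,1,0,3,3)! = -1/36  (running 7/72)
⟨..|..⟩ = √(1152/35)·(7/72) = +0.557773

+√(14/45) ≈ +0.557773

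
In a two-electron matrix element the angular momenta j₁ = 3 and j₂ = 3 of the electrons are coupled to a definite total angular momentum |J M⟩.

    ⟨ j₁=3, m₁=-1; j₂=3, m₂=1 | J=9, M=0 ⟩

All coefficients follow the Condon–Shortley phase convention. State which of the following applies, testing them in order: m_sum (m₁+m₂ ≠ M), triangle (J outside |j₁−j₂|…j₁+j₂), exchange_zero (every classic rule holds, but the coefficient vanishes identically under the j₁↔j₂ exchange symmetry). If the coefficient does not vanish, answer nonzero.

m-sum: m₁+m₂ = -1+1 = 0, M = 0  ✓
triangle: need |j₁−j₂| ≤ J ≤ j₁+j₂, i.e. J ∈ [0, 6]; J = 9 is outside ✗ ⇒ coefficient is 0

triangle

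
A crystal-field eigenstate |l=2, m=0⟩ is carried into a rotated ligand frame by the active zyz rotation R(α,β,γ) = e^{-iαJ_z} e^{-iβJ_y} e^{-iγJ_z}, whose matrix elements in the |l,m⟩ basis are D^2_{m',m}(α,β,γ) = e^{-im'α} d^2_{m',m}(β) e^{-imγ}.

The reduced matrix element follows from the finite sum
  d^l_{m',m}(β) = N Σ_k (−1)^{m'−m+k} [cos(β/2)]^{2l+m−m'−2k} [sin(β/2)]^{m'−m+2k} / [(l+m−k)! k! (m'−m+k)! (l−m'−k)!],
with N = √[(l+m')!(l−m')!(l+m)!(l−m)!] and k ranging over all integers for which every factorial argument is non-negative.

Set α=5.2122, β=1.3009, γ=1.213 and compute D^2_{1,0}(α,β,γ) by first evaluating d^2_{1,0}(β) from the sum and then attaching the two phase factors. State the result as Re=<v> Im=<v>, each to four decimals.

First d^2_{1,0}(β=1.3009), then the phase factors e^{-i(1)α} and e^{-i(0)γ}:
Half-angle: c=0.795811, s=0.605545. N=√(6·1·2·2)=4.898979
k: max(0,(0)−(1))=0 … min(2+(0),2−(1))=1
  k=0: (−1)^1·4.8990/(2)·0.7958^3·0.6055^1 = -0.747571
  k=1: (−1)^2·4.8990/(2)·0.7958^1·0.6055^3 = +0.432837
d^2_{1,0}(1.3009) = -0.747571 +0.432837 = -0.314734
Attach z-rotation phases: D = e^{-i(1)(5.2122)}·(-0.314734)·e^{-i(0)(1.2130)} = -0.150839-0.276233i

Re=-0.1508 Im=-0.2762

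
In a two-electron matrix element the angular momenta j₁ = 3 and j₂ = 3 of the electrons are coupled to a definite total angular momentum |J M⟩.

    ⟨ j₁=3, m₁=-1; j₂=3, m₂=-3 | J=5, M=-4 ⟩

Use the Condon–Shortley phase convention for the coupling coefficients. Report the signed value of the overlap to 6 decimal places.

j₁+j₂−J=1  J+j₁−j₂=5  J−j₁+j₂=5  j₁+j₂+J+1=12
(j₁±m₁, j₂±m₂, J±M) = (2,4,0,6,1,9)
P² = 4147200
sum k=0..0:
  [0] +1/2880 = 1/2880
S = 1/2880
C² = P²·S² = 1/2 ; C = +0.707107

+0.707107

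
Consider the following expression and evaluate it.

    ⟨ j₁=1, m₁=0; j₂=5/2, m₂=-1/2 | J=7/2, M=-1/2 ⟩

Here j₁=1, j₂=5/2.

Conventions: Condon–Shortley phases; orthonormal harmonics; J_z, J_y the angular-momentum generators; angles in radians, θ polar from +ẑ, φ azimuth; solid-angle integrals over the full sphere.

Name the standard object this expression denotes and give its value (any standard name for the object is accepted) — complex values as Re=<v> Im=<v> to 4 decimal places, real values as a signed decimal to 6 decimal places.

This is a Clebsch–Gordan (vector-coupling) coefficient.
j₁+j₂−J=0  J+j₁−j₂=2  J−j₁+j₂=5  j₁+j₂+J+1=8
(j₁±m₁, j₂±m₂, J±M) = (1,1,2,3,3,4)
P² = 576/7
sum k=0..0:
  [0] +1/12 = 1/12
S = 1/12
C² = P²·S² = 4/7 ; C = +0.755929

Clebsch–Gordan coefficient, +√(4/7) ≈ +0.755929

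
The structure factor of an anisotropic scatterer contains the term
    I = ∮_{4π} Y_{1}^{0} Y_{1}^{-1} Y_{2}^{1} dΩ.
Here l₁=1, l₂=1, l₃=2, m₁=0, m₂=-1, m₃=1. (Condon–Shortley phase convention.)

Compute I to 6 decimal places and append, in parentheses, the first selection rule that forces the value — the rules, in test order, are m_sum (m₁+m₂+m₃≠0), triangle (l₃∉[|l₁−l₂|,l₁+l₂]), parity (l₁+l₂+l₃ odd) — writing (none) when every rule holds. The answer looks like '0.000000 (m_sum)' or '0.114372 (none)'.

m-sum 0 ✓  L=4 even ✓  0≤2≤2 ✓
Π(2lᵢ+1) = 3×3×5 = 45
triangle coeff Δ(1,1,2) = 1/30
Σ_t [0,0]: t=0:+1/1 = 1/1
(3j)²=2/15 [(1 1 2; 0 0 0)], sign=+1
Σ_t [0,0]: t=0:+1/2 = 1/2
(3j)²=1/10 [(1 1 2; 0 -1 1)], sign=-1
⇒ 4πI² = 3/5
I = (-1)√(3/5/(4π)) = -0.21850969
No selection rule forces the value: the integral is nonzero (none).

-0.218510 (none)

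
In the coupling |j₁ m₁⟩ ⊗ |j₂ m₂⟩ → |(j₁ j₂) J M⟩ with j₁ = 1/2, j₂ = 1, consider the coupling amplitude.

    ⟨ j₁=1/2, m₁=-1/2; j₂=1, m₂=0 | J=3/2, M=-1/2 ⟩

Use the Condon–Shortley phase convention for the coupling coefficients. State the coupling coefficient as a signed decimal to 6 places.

√[4·0!1!2!/4! · 0!1!1!1!1!2!] = √(2/3)
  +(−1)^0/∏(0,0,1,1,0,1)! = 1  (running 1)
⟨..|..⟩ = √(2/3)·(1) = +0.816497

+√(2/3) = +0.816497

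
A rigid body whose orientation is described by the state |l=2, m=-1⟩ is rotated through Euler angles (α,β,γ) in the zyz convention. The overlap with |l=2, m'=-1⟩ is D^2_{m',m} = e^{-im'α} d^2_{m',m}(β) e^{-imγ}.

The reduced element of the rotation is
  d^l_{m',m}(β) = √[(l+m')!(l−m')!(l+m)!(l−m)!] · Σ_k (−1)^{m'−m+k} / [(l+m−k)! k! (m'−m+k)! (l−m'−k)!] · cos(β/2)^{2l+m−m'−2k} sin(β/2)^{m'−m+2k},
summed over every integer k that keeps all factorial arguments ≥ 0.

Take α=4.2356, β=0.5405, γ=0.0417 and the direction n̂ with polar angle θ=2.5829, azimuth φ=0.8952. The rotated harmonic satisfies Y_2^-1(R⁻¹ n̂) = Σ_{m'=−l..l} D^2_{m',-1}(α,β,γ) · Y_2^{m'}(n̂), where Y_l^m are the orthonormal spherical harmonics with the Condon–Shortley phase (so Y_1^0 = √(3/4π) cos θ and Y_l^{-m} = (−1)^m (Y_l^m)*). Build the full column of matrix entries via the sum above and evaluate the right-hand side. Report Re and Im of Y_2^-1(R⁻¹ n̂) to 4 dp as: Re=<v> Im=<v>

Re=0.0037 Im=0.0807

Need the full column D^2_{m',-1} for m'=−2..2 at α=4.2356, β=0.5405, γ=0.0417.
cos(β/2)=0.963704, sin(β/2)=0.266972
d^2_{-2,-1}: single k=1 term ⇒ +0.477890;  D = -0.292594+0.377846i
d^2_{-1,-1}: k∈[0..1] ⇒ +0.862532 -0.198583 = +0.663949;  D = -0.279849-0.602090i
d^2_{0,-1}: k∈[0..1] ⇒ -0.585293 +0.044918 = -0.540375;  D = -0.539905-0.022527i
d^2_{1,-1}: k∈[0..1] ⇒ +0.198583 -0.005080 = +0.193503;  D = -0.095894+0.168070i
d^2_{2,-1}: single k=0 term ⇒ -0.036675;  D = +0.019961+0.030767i
Y_2^{m'}(θ=2.5829,φ=0.8952) and Σ D·Y over m':
  (-0.2926+0.3778i)·(-0.0236-0.1059i)  (-0.2798-0.6021i)·(-0.2172+0.2710i)  (-0.5399-0.0225i)·(+0.3649+0.0000i)  (-0.0959+0.1681i)·(+0.2172+0.2710i)  (+0.0200+0.0308i)·(-0.0236+0.1059i)
Y_2^-1(R⁻¹ n̂) = +0.003739+0.080657i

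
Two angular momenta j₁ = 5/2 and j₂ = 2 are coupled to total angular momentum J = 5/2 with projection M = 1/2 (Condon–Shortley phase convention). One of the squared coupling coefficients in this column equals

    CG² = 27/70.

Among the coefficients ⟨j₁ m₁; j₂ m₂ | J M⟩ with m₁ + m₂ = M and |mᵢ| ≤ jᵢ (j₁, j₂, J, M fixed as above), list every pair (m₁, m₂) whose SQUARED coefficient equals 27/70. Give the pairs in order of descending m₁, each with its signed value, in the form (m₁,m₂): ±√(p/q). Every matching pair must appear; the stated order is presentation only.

(-3/2,2): +√(27/70)

Admissible pairs with m₁+m₂ = M = 1/2: (-3/2,2), (-1/2,1), (1/2,0), (3/2,-1), (5/2,-2)
  (m₁,m₂)=(5/2,-2): CG² = 3/14, CG = +√(3/14)
  (m₁,m₂)=(3/2,-1): CG² = 6/35, CG = +√(6/35)
  (m₁,m₂)=(1/2,0): CG² = 8/35, CG = −√(8/35)
  (m₁,m₂)=(-1/2,1): CG² = 0/1, CG = 0
  (m₁,m₂)=(-3/2,2): CG² = 27/70, CG = +√(27/70)   ← matches the target
Pairs with CG² = 27/70: (-3/2,2): +√(27/70)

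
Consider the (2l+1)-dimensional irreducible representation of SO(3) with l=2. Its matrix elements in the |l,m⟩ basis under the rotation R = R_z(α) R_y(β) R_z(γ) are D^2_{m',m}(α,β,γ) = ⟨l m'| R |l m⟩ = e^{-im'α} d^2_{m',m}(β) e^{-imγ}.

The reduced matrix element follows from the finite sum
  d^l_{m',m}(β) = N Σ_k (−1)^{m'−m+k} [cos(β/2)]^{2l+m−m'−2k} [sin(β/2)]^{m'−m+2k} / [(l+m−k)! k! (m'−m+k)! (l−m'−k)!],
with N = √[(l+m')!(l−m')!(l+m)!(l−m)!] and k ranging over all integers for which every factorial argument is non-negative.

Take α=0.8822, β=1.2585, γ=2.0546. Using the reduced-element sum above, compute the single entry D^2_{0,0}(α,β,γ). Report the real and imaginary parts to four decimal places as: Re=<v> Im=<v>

First d^2_{0,0}(β=1.2585), then the phase factors e^{-i(0)α} and e^{-i(0)γ}:
c=cos(1.258500/2)=0.808469, s=sin(1.258500/2)=0.588539; N=√[2·2·2·2]=4.000000
The bounds max(0,m−m')=0 and min(l+m,l−m')=2 give 3 terms
  k=0: (−1)^0·4.0000/(4)·0.8085^4·0.5885^0 = +0.427222
  k=1: (−1)^1·4.0000/(1)·0.8085^2·0.5885^2 = -0.905601
  k=2: (−1)^2·4.0000/(4)·0.8085^0·0.5885^4 = +0.119977
d^2_{0,0}(1.2585) = +0.427222 -0.905601 +0.119977 = -0.358401
Phases: e^{-i·(0)·0.8822}=+1.000000+0.000000i, e^{-i·(0)·2.0546}=+1.000000+0.000000i ⇒ D=-0.358401+0.000000i

Re=-0.3584 Im=0.0000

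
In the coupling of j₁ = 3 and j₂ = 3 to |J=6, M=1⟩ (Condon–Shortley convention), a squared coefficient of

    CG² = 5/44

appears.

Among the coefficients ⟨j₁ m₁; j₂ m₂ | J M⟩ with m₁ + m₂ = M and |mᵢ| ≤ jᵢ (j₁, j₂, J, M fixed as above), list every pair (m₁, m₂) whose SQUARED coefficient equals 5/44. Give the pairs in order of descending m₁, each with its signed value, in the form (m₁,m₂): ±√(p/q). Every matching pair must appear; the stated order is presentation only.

(2,-1): +√(5/44); (-1,2): +√(5/44)

Admissible pairs with m₁+m₂ = M = 1: (-2,3), (-1,2), (0,1), (1,0), (2,-1), (3,-2)
  (m₁,m₂)=(3,-2): CG² = 1/132, CG = +√(1/132)
  (m₁,m₂)=(2,-1): CG² = 5/44, CG = +√(5/44)   ← matches the target
  (m₁,m₂)=(1,0): CG² = 25/66, CG = +√(25/66)
  (m₁,m₂)=(0,1): CG² = 25/66, CG = +√(25/66)
  (m₁,m₂)=(-1,2): CG² = 5/44, CG = +√(5/44)   ← matches the target
  (m₁,m₂)=(-2,3): CG² = 1/132, CG = +√(1/132)
Pairs with CG² = 5/44: (2,-1): +√(5/44); (-1,2): +√(5/44)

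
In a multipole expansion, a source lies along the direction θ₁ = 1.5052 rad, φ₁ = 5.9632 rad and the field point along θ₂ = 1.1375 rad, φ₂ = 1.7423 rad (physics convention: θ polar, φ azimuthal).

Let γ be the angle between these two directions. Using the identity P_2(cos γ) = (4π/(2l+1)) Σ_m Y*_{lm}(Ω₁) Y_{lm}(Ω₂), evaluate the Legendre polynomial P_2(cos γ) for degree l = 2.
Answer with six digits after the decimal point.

-0.260141

Addition theorem: P_2(cos γ) = (4π/5) Σ_m Y*_{lm}(Ω₁) Y_{lm}(Ω₂), m = −2…2:
  term(m=-2) = -0.067863+0.101836i   from Y*(Ω₁)=+0.308504-0.229681i, Y(Ω₂)=-0.299645+0.107010i
  term(m=-1) = -0.007020-0.013115i   from Y*(Ω₁)=+0.047966-0.015895i, Y(Ω₂)=-0.050242-0.290071i
  term(m=+0) = +0.046261+0.000000i   from Y*(Ω₁)=-0.311326-0.000000i, Y(Ω₂)=-0.148594+0.000000i
  term(m=+1) = -0.007020+0.013115i   from Y*(Ω₁)=-0.047966-0.015895i, Y(Ω₂)=+0.050242-0.290071i
  term(m=+2) = -0.067863-0.101836i   from Y*(Ω₁)=+0.308504+0.229681i, Y(Ω₂)=-0.299645-0.107010i
Σ over m = -0.103507+0.000000i; ×(4π/5) → -0.260141+0.000000i. Real part: -0.260141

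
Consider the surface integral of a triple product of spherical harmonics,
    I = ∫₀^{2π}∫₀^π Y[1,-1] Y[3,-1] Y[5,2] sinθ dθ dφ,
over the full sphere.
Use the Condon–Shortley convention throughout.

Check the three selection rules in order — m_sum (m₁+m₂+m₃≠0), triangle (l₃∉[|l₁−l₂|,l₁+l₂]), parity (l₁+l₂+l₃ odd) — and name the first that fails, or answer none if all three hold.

triangle

m₁+m₂+m₃ = -1 − 1 + 2 = 0  ✓
triangle: need |l₁−l₂| ≤ l₃ ≤ l₁+l₂ = [2,4]; l₃=5 is outside  ✗
parity: l₁+l₂+l₃ = 9 is odd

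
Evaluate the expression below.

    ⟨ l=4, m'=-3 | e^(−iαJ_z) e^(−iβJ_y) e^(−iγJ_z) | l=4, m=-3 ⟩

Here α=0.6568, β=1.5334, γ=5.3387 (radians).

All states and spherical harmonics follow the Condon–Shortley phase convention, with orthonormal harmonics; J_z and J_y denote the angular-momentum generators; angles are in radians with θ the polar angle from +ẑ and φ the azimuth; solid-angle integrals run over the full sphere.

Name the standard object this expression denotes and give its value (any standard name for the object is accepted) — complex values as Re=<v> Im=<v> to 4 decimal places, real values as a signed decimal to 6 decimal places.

This is a Wigner D-matrix element — the rotation-matrix element ⟨l m'| R(α,β,γ) |l m⟩ in the angular-momentum basis.
First d^4_{-3,-3}(β=1.5334), then the phase factors e^{-i(-3)α} and e^{-i(-3)γ}:
With c≡cos(β/2)=0.720204 and s≡sin(β/2)=0.693762, N=[1·5040·1·5040]^{1/2}=5040.000000
The bounds max(0,m−m')=0 and min(l+m,l−m')=1 give 2 terms
  k=0: (−1)^0·5040.0000/(5040)·0.7202^8·0.6938^0 = +0.072384
  k=1: (−1)^1·5040.0000/(720)·0.7202^6·0.6938^2 = -0.470168
d^4_{-3,-3}(1.5334) = +0.072384 -0.470168 = -0.397783
Phases: e^{-i·(-3)·0.6568}=-0.389053+0.921215i, e^{-i·(-3)·5.3387}=-0.952900-0.303284i ⇒ D=-0.258606+0.302249i

Wigner D-matrix element, Re=-0.2586 Im=0.3022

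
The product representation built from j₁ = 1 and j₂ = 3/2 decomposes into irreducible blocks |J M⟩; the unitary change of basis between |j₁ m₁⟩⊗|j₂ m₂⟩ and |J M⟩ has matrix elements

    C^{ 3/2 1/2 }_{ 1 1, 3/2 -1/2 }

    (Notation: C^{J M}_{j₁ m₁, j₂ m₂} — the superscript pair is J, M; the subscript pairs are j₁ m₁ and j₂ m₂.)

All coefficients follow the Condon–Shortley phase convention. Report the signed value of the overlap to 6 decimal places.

+0.730297

√[4·1!1!2!/5! · 2!0!1!2!2!1!] = √(8/15)
  +(−1)^0/∏(0,1,0,1,1,1)! = 1  (running 1)
⟨..|..⟩ = √(8/15)·(1) = +0.730297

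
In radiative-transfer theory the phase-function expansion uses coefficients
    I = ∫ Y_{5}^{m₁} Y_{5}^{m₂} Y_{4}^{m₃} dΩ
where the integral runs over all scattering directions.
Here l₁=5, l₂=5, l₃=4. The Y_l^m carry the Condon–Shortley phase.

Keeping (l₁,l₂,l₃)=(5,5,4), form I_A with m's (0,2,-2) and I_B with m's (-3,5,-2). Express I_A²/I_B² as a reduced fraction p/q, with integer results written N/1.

7/24

l's match ⇒ only the (l;m) 3-j factors differ between A and B.
A: triangle coeff Δ(5,5,4) = 1/3153150; Σ_t [3,5]: t=3:−1/3456 t=4:+1/1728 t=5:−1/11520 = 7/34560; (3j)²=7/858 [(5 5 4; 0 2 -2)], sign=+1
B: triangle coeff Δ(5,5,4) = 1/3153150; Σ_t [6,6]: t=6:+1/69120 = 1/69120; (3j)²=4/143 [(5 5 4; -3 5 -2)], sign=+1
I_A²/I_B² = (7/858)/(4/143) = 7/24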